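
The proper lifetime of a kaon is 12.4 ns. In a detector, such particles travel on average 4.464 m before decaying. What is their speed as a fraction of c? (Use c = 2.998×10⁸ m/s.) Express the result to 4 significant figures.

0.7684c

Let x = d/(cτ) = 4.464 m / (2.998×10⁸ m/s × 1.240×10^-8 s) = 1.2008. Since d = βγcτ, x = βγ = β/√(1−β²).
Solving: β² = x²/(1+x²) = 1.44192/2.44192 = 0.590486, so β = 0.7684.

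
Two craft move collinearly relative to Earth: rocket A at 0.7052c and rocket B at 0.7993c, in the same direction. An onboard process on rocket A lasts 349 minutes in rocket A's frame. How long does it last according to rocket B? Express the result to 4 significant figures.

357.4 minutes

Transform rocket A's velocity into rocket B's frame: (0.7052 − 0.7993)/(1 − 0.7052·0.7993) = −0.0941/0.43633364, so the relative speed is 0.21566c.
At |u| = 0.21566c, γ = (1 − 0.0465092)^(−1/2) = 1.0241.
Rocket A's interval is proper; time dilation gives Δt_B = γΔτ = 1.0241 × 349 minutes = 357.4 minutes.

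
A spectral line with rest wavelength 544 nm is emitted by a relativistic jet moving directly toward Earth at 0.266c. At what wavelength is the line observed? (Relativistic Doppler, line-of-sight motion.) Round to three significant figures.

Relativistic Doppler for wavelength: λ_obs = λ_src · √((1−β)/(1+β)).
With β = 0.266: factor = √(0.734/1.266) = 0.76143.
λ_obs = 544 × 0.76143 = 414 nm.

414 nm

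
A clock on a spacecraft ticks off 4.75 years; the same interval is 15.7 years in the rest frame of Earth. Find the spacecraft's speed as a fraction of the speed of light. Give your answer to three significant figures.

0.953c

γ = Δt/Δτ = 15.7/4.75 = 3.3053.
β = √(1 − 1/γ²) = √(1 − 0.0915331) = √0.9084669 = 0.953.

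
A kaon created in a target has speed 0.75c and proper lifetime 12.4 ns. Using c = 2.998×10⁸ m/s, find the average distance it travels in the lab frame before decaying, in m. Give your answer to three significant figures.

4.22 m

β² = 0.5625, so γ = 1/√0.4375 = 1.5119.
Lab-frame lifetime: Δt = γτ = 1.5119 × 12.4 ns = 18.748 ns.
Distance: d = vΔt = 0.75 × 2.998×10⁸ m/s × 1.8748×10^-8 s = 4.22 m.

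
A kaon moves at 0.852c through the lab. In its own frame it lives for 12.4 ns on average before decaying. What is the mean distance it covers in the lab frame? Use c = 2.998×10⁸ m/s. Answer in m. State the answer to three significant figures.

γ = 1/√(1 − β²) = 1/√(1 − 0.725904) = 1/√0.274096 = 1/0.523542 = 1.9101.
Lab-frame lifetime: Δt = γτ = 1.9101 × 12.4 ns = 23.685 ns.
Distance: d = vΔt = 0.852 × 2.998×10⁸ m/s × 2.3685×10^-8 s = 6.05 m.

6.05 m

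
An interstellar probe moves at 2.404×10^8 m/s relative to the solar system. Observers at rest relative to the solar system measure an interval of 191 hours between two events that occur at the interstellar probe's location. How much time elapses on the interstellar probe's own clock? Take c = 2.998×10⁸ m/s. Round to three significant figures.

114 hours

β = v/c = (2.404×10^8 m/s)/(2.998×10⁸ m/s) = 0.801868.
With β = 0.801868, γ = 1/√(1 − 0.801868²) = 1/√0.3570077 = 1.6736.
The interstellar probe's clock runs slow as seen from the solar system, so Δτ = Δt/γ = 191/1.6736 = 114 hours.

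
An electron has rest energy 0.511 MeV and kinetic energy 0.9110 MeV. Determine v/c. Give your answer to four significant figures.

0.9332

γ = 1 + K/(mc²) = 1 + 0.9110/0.511 = 2.7828.
β = √(1 − 1/γ²) = √(1 − 0.129133) = √0.870867 = 0.9332.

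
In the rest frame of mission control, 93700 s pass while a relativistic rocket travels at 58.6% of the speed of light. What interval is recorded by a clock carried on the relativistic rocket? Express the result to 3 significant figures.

75900 s

γ = 1/√(1 − β²) = 1/√(1 − 0.343396) = 1/√0.656604 = 1/0.810311 = 1.2341.
The relativistic rocket's clock runs slow as seen from mission control, so Δτ = Δt/γ = 93700/1.2341 = 75900 s.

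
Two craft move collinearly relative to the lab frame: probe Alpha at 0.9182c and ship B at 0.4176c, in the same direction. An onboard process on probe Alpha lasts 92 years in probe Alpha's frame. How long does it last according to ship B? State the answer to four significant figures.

157.6 years

Transform probe Alpha's velocity into ship B's frame: (0.9182 − 0.4176)/(1 − 0.9182·0.4176) = 0.5006/0.61655968, so the relative speed is 0.81192c.
At |u| = 0.81192c, γ = (1 − 0.659214)^(−1/2) = 1.713.
Probe Alpha's interval is proper; time dilation gives Δt_B = γΔτ = 1.713 × 92 years = 157.6 years.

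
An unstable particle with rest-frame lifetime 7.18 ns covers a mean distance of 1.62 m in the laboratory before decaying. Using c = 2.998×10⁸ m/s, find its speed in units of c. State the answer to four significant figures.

0.6013c

Lab distance = (lab lifetime)·v = γτ·βc, so βγ = d/(cτ) = 1.620/(2.998×10⁸ × 7.180×10^-9) = 0.75259.
With βγ = 0.75259: γ² = 1 + (βγ)² = 1.566392, and β = (βγ)/γ = 0.75259/1.25156 = 0.6013.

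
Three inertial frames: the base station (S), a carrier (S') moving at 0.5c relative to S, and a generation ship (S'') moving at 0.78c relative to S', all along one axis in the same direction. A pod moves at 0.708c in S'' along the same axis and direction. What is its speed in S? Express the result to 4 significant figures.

Apply u = (u'+v)/(1+u'v) twice. Pod in the carrier frame: (0.708+0.78)/(1+0.708·0.78) = 1.488/1.55224 = 0.95861c.
That velocity, transformed to the rest frame of the base station: (0.95861+0.5)/(1+0.95861·0.5) = 1.45861/1.479305 = 0.98601c.

0.9860c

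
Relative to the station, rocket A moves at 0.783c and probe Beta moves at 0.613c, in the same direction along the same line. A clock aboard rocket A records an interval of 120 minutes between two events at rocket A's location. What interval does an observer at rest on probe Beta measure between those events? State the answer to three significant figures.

127 minutes

Transform rocket A's velocity into probe Beta's frame: (0.783 − 0.613)/(1 − 0.783·0.613) = 0.17/0.520021, so the relative speed is 0.32691c.
γ for this relative speed: γ = 1/√(1 − 0.10687) = 1.0581.
The clock on rocket A records proper time, so probe Beta measures Δt = γΔτ = 1.0581 × 120 = 127 minutes.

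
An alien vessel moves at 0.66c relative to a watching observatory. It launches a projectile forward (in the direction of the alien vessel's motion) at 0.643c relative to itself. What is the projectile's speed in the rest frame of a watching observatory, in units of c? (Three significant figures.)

Relativistic velocity addition: u = (u' + v)/(1 + u'v/c²), with u' = 0.643c and v = 0.66c.
Numerator: 0.643 + 0.66 = 1.303. Denominator: 1 + (0.643)(0.66) = 1.42438.
u = 1.303/1.42438 = 0.91478, so the speed is 0.915c.

0.915c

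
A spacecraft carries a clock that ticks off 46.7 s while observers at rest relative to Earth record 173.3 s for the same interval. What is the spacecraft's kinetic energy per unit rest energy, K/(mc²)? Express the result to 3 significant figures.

2.71

The time-dilation ratio gives γ = 173.3/46.7 = 3.71092.
K/(mc²) = γ − 1 = 3.71092 − 1 = 2.71.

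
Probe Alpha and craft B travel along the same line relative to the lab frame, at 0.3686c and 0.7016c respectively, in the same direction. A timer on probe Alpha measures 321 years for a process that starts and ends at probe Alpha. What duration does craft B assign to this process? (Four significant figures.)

The velocity of probe Alpha relative to craft B is (0.3686 − 0.7016)c / (1 − 0.3686×0.7016) = −0.44916c; relative speed 0.44916c.
γ for this relative speed: γ = 1/√(1 − 0.201745) = 1.1193.
The clock on probe Alpha records proper time, so craft B measures Δt = γΔτ = 1.1193 × 321 = 359.3 years.

359.3 years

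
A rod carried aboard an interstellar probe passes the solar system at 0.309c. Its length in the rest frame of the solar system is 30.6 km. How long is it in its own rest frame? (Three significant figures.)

32.2 km

With β = 0.309, γ = 1/√(1 − 0.309²) = 1/√0.904519 = 1.0515.
Proper length: L₀ = γ·L = 1.0515 × 30.6 = 32.2 km.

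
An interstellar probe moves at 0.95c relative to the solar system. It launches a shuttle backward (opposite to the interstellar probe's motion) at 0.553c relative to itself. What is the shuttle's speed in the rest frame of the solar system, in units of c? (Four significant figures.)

0.8364c

Relativistic velocity addition: u = (u' + v)/(1 + u'v/c²), with u' = −0.553c and v = 0.95c.
Numerator: −0.553 + 0.95 = 0.397. Denominator: 1 + (−0.553)(0.95) = 0.47465.
u = 0.397/0.47465 = 0.83641, so the speed is 0.8364c.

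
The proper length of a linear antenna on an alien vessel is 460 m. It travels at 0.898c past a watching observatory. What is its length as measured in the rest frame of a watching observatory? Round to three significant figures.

202 m

γ = 1/√(1 − β²) = 1/√(1 − 0.806404) = 1/√0.193596 = 1/0.439995 = 2.2728.
Along the direction of motion the measured length is L₀/γ = 460/2.2728 = 202 m.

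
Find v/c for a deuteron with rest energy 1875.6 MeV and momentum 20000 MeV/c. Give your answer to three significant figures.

pc/(mc²) = 20000/1875.6 = 10.663 = βγ = β/√(1−β²).
So β² = x²/(1 + x²) with x = 10.663: x² = 113.7, β² = 113.7/114.7 = 0.991282, β = 0.996.

0.996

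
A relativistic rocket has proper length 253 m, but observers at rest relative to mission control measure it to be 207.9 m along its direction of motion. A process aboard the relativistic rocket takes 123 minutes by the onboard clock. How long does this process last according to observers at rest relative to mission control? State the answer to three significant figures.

150 minutes

From L = L₀/γ: γ = 253/207.9 = 1.21693.
Δt = γΔτ = 1.21693 × 123 = 150 minutes.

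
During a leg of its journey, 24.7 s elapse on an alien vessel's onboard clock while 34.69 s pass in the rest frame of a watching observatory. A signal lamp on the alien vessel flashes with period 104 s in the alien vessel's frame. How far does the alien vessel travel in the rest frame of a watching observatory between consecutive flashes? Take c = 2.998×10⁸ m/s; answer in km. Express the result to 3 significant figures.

γ = Δt/Δτ = 34.69/24.7 = 1.40445.
β = √(1 − 1/γ²) = 0.70216. Lab-frame period = γτ = 1.40445×104 s = 146.06 s. Distance = βc × γτ = 0.70216 × 2.998×10⁸ m/s × 146.06 s = 3.0747×10^10 m = 3.07×10^7 km.

3.07×10^7 km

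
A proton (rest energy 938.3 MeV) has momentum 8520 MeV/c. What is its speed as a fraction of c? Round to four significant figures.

pc/(mc²) = 8520/938.3 = 9.0803 = βγ = β/√(1−β²).
So β² = x²/(1 + x²) with x = 9.0803: x² = 82.4518, β² = 82.4518/83.4518 = 0.988017, β = 0.9940.

0.9940c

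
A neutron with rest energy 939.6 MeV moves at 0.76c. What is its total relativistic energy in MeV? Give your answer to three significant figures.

With β = 0.76, γ = 1/√(1 − 0.76²) = 1/√0.4224 = 1.5386.
Total energy: E = γmc² = 1.5386 × 939.6 MeV = 1450 MeV.

1450 MeV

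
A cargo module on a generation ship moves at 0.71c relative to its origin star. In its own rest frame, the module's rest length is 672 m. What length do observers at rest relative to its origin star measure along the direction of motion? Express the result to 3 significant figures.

473 m

γ = 1/√(1 − β²) = 1/√(1 − 0.5041) = 1/√0.4959 = 1/0.704202 = 1.42.
Along the direction of motion the measured length is L₀/γ = 672/1.42 = 473 m.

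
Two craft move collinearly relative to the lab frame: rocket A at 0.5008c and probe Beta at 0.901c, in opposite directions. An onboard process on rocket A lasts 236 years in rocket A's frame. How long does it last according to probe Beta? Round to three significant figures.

Transform rocket A's velocity into probe Beta's frame: (0.5008 + 0.901)/(1 + 0.5008·0.901) = 1.4018/1.4512208, so the relative speed is 0.96595c.
At |u| = 0.96595c, γ = (1 − 0.933059)^(−1/2) = 3.865.
Rocket A's interval is proper; time dilation gives Δt_B = γΔτ = 3.865 × 236 years = 912 years.

912 years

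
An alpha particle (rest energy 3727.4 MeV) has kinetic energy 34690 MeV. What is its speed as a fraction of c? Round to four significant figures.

0.9953c

K = (γ−1)mc², so γ = 1 + 34690/3727.4 = 10.307.
Then v/c = √(1 − γ⁻²) = √(1 − 0.00941316) = √0.99058684 = 0.9953.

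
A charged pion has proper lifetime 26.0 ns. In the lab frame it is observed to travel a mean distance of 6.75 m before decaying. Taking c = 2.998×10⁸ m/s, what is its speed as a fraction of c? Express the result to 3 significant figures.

0.655c

d = βγcτ ⇒ βγ = d/(cτ) = 6.750 m / (7.7948 m) = 0.86596.
β = (βγ)/√(1+(βγ)²) = 0.86596/√1.749887 = 0.655.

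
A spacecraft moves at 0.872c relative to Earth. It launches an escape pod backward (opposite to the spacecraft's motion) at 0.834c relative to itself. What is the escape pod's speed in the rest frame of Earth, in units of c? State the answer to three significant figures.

0.139c

In units of c, u = (u' + v)/(1 + u'v) with u' = −0.834 and v = 0.872.
Numerator: −0.834 + 0.872 = 0.038. Denominator: 1 + (−0.834)(0.872) = 0.272752.
u = 0.038/0.272752 = 0.13932, so the speed is 0.139c.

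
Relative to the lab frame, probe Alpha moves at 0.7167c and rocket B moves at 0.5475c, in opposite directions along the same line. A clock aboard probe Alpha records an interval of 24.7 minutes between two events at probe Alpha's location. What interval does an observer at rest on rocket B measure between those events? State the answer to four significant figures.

Speed of probe Alpha in rocket B's frame: u = (v_A + v_B)/(1 + v_A v_B/c²) = (0.7167 + 0.5475)/(1 + 0.7167×0.5475) = 1.2642/1.39239325 = 0.90793; |u| = 0.90793c.
At |u| = 0.90793c, γ = (1 − 0.824337)^(−1/2) = 2.3859.
The clock on probe Alpha records proper time, so rocket B measures Δt = γΔτ = 2.3859 × 24.7 = 58.93 minutes.

58.93 minutes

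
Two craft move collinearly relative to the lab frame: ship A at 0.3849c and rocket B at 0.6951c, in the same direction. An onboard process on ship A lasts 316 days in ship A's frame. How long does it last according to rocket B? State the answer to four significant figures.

Transform ship A's velocity into rocket B's frame: (0.3849 − 0.6951)/(1 − 0.3849·0.6951) = −0.3102/0.73245601, so the relative speed is 0.42351c.
γ for this relative speed: γ = 1/√(1 − 0.179361) = 1.1039.
The clock on ship A records proper time, so rocket B measures Δt = γΔτ = 1.1039 × 316 = 348.8 days.

348.8 days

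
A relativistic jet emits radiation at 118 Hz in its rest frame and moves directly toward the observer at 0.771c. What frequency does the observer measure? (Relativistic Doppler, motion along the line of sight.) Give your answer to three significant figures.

328 Hz

Relativistic Doppler (source moving toward): f_obs = f_src · √((1+β)/(1−β)).
With β = 0.771: factor = √(1.771/0.229) = 2.7809.
f_obs = 118 × 2.7809 = 328 Hz.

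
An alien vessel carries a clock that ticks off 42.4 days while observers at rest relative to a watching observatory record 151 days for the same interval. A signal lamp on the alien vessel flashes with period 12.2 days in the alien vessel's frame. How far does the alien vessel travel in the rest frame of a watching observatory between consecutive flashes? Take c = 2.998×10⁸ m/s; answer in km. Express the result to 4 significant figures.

The time-dilation ratio gives γ = 151/42.4 = 3.56132.
β = √(1 − 1/γ²) = 0.95977. Lab-frame period = γτ = 3.56132×12.2 days = 43.448 days. Distance = βc × γτ = 0.95977 × 2.998×10⁸ m/s × 3753907.2 s = 1.0801×10^15 m = 1.080×10^12 km.

1.080×10^12 km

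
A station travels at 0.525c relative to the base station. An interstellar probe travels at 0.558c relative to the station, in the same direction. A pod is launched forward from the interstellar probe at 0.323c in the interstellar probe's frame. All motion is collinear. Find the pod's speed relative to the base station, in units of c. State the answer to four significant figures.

0.9135c

First combine the pod and interstellar probe (S''→S'): u₁ = (0.323 + 0.558)/(1 + 0.323×0.558) = 0.881/1.180234 = 0.74646.
Then combine with the station (S'→S): u = (0.74646 + 0.525)/(1 + 0.74646×0.525) = 1.27146/1.3918915 = 0.91348.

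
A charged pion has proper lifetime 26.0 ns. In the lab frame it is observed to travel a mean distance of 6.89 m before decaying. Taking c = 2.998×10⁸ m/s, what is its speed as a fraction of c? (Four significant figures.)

d = βγcτ ⇒ βγ = d/(cτ) = 6.890 m / (7.7948 m) = 0.88392.
β = (βγ)/√(1+(βγ)²) = 0.88392/√1.781315 = 0.6623.

0.6623c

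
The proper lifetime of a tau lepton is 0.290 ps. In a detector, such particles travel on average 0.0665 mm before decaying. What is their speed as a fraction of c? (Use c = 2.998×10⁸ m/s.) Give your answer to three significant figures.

0.608c

Lab distance = (lab lifetime)·v = γτ·βc, so βγ = d/(cτ) = 6.650×10^-5/(2.998×10⁸ × 2.900×10^-13) = 0.76488.
With βγ = 0.76488: γ² = 1 + (βγ)² = 1.585041, and β = (βγ)/γ = 0.76488/1.25898 = 0.608.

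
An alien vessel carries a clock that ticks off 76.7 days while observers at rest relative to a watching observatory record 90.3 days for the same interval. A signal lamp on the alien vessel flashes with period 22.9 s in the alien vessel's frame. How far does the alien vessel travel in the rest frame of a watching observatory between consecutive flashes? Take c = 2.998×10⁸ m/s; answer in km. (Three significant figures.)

The time-dilation ratio gives γ = 90.3/76.7 = 1.17731.
β = √(1 − 1/γ²) = 0.52776. Lab-frame period = γτ = 1.17731×22.9 s = 26.96 s. Distance = βc × γτ = 0.52776 × 2.998×10⁸ m/s × 26.96 s = 4.2657×10^9 m = 4.27×10^6 km.

4.27×10^6 km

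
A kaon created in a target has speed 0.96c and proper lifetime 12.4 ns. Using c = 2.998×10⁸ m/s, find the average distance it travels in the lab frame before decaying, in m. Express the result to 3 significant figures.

12.7 m

β² = 0.9216, so γ = 1/√0.0784 = 3.5714.
Lab-frame lifetime: Δt = γτ = 3.5714 × 12.4 ns = 44.285 ns.
Distance: d = vΔt = 0.96 × 2.998×10⁸ m/s × 4.4285×10^-8 s = 12.7 m.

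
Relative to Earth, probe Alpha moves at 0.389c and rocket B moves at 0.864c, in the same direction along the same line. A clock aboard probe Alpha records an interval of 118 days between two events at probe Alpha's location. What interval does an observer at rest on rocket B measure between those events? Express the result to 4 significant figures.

168.9 days

Transform probe Alpha's velocity into rocket B's frame: (0.389 − 0.864)/(1 − 0.389·0.864) = −0.475/0.663904, so the relative speed is 0.71546c.
At |u| = 0.71546c, γ = (1 − 0.511883)^(−1/2) = 1.4313.
Probe Alpha's interval is proper; time dilation gives Δt_B = γΔτ = 1.4313 × 118 days = 168.9 days.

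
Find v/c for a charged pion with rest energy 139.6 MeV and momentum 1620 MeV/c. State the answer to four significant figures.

0.9963

pc/(mc²) = 1620/139.6 = 11.605 = βγ = β/√(1−β²).
So β² = x²/(1 + x²) with x = 11.605: x² = 134.676, β² = 134.676/135.676 = 0.992629, β = 0.9963.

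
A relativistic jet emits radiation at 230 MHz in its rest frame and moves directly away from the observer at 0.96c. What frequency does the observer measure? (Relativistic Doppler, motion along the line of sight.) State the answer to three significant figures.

32.9 MHz

Relativistic Doppler (source moving away): f_obs = f_src · √((1−β)/(1+β)).
With β = 0.96: factor = √(0.04/1.96) = 0.14286.
f_obs = 230 × 0.14286 = 32.9 MHz.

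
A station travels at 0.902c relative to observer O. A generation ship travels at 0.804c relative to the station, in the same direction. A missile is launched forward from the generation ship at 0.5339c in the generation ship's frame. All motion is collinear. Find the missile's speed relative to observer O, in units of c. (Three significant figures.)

First combine the missile and generation ship (S''→S'): u₁ = (0.5339 + 0.804)/(1 + 0.5339×0.804) = 1.3379/1.4292556 = 0.93608.
Then combine with the station (S'→S): u = (0.93608 + 0.902)/(1 + 0.93608×0.902) = 1.83808/1.84434416 = 0.9966.

0.997c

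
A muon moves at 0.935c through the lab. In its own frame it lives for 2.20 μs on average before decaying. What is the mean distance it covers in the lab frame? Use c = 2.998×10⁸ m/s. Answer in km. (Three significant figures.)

γ = 1/√(1 − β²) = 1/√(1 − 0.874225) = 1/√0.125775 = 1/0.354648 = 2.8197.
Lab-frame lifetime: Δt = γτ = 2.8197 × 2.20 μs = 6.2033 μs.
Distance: d = vΔt = 0.935 × 2.998×10⁸ m/s × 6.2033×10^-6 s = 1740 m = 1.74 km.

1.74 km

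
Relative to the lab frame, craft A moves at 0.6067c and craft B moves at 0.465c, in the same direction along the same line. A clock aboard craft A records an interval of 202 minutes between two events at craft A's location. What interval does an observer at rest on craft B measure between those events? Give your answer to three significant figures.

206 minutes

Speed of craft A in craft B's frame: u = (v_A − v_B)/(1 − v_A v_B/c²) = (0.6067 − 0.465)/(1 − 0.6067×0.465) = 0.1417/0.7178845 = 0.19739; |u| = 0.19739c.
γ for this relative speed: γ = 1/√(1 − 0.0389628) = 1.0201.
Craft A's interval is proper; time dilation gives Δt_B = γΔτ = 1.0201 × 202 minutes = 206 minutes.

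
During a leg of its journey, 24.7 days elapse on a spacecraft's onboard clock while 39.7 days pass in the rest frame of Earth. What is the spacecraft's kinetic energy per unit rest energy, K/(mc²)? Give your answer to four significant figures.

The time-dilation ratio gives γ = 39.7/24.7 = 1.60729.
Since K = (γ−1)mc², K/(mc²) = 1.60729 − 1 = 0.6073.

0.6073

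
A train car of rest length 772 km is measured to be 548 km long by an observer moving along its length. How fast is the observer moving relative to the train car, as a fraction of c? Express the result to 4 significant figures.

0.7044c

Length contraction gives γ = L₀/L = 772/548 = 1.4088.
β = √(1 − 1/γ²) = √0.49615 = 0.7044.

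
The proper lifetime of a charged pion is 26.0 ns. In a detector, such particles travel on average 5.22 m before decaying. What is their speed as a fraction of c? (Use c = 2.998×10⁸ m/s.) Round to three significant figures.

0.556c

Let x = d/(cτ) = 5.220 m / (2.998×10⁸ m/s × 2.600×10^-8 s) = 0.66968. Since d = βγcτ, x = βγ = β/√(1−β²).
Solving: β² = x²/(1+x²) = 0.448471/1.448471 = 0.309617, so β = 0.556.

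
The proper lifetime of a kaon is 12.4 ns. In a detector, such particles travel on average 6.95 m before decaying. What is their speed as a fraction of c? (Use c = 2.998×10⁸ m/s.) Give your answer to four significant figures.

0.8818c

d = βγcτ ⇒ βγ = d/(cτ) = 6.950 m / (3.71752 m) = 1.8695.
β = (βγ)/√(1+(βγ)²) = 1.8695/√4.49503 = 0.8818.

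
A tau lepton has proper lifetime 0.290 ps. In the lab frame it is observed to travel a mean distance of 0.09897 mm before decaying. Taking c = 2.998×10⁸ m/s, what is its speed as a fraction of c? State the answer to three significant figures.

0.751c

d = βγcτ ⇒ βγ = d/(cτ) = 9.897×10^-5 m / (8.6942×10^-5 m) = 1.1383.
β = (βγ)/√(1+(βγ)²) = 1.1383/√2.29573 = 0.751.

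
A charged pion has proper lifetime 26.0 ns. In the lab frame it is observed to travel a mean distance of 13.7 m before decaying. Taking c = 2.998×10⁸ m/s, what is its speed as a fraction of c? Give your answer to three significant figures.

d = βγcτ ⇒ βγ = d/(cτ) = 13.70 m / (7.7948 m) = 1.7576.
β = (βγ)/√(1+(βγ)²) = 1.7576/√4.08916 = 0.869.

0.869c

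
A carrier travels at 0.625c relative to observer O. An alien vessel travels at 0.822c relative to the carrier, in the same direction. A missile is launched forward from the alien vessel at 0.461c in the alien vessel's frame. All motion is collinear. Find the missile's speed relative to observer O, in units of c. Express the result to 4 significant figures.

0.9835c

Compose velocities in two stages. Stage 1 (into S'): u₁ = (0.461+0.822)/(1+0.461×0.822) = 0.93042.
Stage 2 (into S): u = (0.93042+0.625)/(1+0.93042×0.625) = 0.9835, so the speed is 0.9835c.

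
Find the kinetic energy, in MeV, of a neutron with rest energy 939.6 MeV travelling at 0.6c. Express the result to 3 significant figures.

With β = 0.6, γ = 1/√(1 − 0.6²) = 1/√0.64 = 1.25.
Kinetic energy: K = (γ − 1)mc² = (1.25 − 1) × 939.6 MeV = 0.25 × 939.6 = 235 MeV.

235 MeV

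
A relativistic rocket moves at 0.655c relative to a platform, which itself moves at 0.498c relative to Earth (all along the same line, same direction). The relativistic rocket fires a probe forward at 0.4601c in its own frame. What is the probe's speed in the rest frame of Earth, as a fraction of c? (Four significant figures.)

Compose velocities in two stages. Stage 1 (into S'): u₁ = (0.4601+0.655)/(1+0.4601×0.655) = 0.85687.
Stage 2 (into S): u = (0.85687+0.498)/(1+0.85687×0.498) = 0.94964, so the speed is 0.9496c.

0.9496c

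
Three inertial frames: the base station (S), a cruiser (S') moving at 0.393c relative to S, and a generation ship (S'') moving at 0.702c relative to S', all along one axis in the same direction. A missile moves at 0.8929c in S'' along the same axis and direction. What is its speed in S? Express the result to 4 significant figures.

0.9914c

Apply u = (u'+v)/(1+u'v) twice. Missile in the cruiser frame: (0.8929+0.702)/(1+0.8929·0.702) = 1.5949/1.6268158 = 0.98038c.
That velocity, transformed to the rest frame of the base station: (0.98038+0.393)/(1+0.98038·0.393) = 1.37338/1.38528934 = 0.9914c.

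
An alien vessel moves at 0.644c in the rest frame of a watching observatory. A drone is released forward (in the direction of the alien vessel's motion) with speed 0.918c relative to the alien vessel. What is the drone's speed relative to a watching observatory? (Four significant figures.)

0.9817c

In units of c, u = (u' + v)/(1 + u'v) with u' = 0.918 and v = 0.644.
Numerator: 0.918 + 0.644 = 1.562. Denominator: 1 + (0.918)(0.644) = 1.591192.
u = 1.562/1.591192 = 0.98165, so the speed is 0.9817c.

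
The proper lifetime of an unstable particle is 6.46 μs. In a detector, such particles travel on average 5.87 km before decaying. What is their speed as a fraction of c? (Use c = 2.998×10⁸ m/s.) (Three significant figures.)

0.950c

Let x = d/(cτ) = 5870 m / (2.998×10⁸ m/s × 6.460×10^-6 s) = 3.0309. Since d = βγcτ, x = βγ = β/√(1−β²).
Solving: β² = x²/(1+x²) = 9.18635/10.18635 = 0.901829, so β = 0.950.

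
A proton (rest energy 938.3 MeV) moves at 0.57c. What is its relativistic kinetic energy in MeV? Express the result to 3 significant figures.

Lorentz factor: γ = (1 − 0.3249)^(−1/2) = 1.21707.
Kinetic energy: K = (γ − 1)mc² = (1.21707 − 1) × 938.3 MeV = 0.21707 × 938.3 = 204 MeV.

204 MeV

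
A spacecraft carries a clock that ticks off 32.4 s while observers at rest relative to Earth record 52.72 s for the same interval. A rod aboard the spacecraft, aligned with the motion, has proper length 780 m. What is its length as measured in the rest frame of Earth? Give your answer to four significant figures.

From Δt = γΔτ: γ = 52.72/32.4 = 1.62716.
The rod contracts by the same γ: 780 m / 1.62716 = 479.4 m.

479.4 m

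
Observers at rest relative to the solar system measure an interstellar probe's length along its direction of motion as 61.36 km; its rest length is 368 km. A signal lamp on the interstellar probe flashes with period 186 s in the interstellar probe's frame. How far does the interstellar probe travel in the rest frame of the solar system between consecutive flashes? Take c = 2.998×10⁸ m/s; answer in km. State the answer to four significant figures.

γ = L₀/L = 368/61.36 = 5.99739.
β = √(1 − 1/γ²) = 0.986. Lab-frame period = γτ = 5.99739×186 s = 1115.5 s. Distance = βc × γτ = 0.986 × 2.998×10⁸ m/s × 1115.5 s = 3.2974×10^11 m = 3.297×10^8 km.

3.297×10^8 km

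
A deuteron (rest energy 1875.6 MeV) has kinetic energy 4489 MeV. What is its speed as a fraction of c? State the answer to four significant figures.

0.9556c

K = (γ−1)mc², so γ = 1 + 4489/1875.6 = 3.3934.
Then v/c = √(1 − γ⁻²) = √(1 − 0.086842) = √0.913158 = 0.9556.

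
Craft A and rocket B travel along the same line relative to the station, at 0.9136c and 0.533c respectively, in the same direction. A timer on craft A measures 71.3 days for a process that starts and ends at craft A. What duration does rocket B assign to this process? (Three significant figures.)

106 days

The velocity of craft A relative to rocket B is (0.9136 − 0.533)c / (1 − 0.9136×0.533) = 0.74184c; relative speed 0.74184c.
γ for this relative speed: γ = 1/√(1 − 0.550327) = 1.4913.
Craft A's interval is proper; time dilation gives Δt_B = γΔτ = 1.4913 × 71.3 days = 106 days.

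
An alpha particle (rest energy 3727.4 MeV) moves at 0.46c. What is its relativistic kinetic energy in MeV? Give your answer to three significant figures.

471 MeV

With β = 0.46, γ = 1/√(1 − 0.46²) = 1/√0.7884 = 1.12623.
Kinetic energy: K = (γ − 1)mc² = (1.12623 − 1) × 3727.4 MeV = 0.12623 × 3727.4 = 471 MeV.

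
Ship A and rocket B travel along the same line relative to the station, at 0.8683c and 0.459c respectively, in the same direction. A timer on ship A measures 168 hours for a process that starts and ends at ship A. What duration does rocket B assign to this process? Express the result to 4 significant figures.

229.3 hours

Transform ship A's velocity into rocket B's frame: (0.8683 − 0.459)/(1 − 0.8683·0.459) = 0.4093/0.6014503, so the relative speed is 0.68052c.
γ for this relative speed: γ = 1/√(1 − 0.463107) = 1.3648.
Ship A's interval is proper; time dilation gives Δt_B = γΔτ = 1.3648 × 168 hours = 229.3 hours.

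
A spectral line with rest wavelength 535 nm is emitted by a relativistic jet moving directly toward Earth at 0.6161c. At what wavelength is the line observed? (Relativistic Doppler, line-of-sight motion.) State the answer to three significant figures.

261 nm

Relativistic Doppler for wavelength: λ_obs = λ_src · √((1−β)/(1+β)).
With β = 0.6161: factor = √(0.3839/1.6161) = 0.48739.
λ_obs = 535 × 0.48739 = 261 nm.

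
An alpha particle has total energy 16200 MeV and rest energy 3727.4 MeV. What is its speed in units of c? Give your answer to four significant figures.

0.9732c

γ = E/(mc²) = 16200/3727.4 = 4.3462.
β = √(1 − 1/γ²) = √(1 − 0.0529396) = √0.9470604 = 0.9732.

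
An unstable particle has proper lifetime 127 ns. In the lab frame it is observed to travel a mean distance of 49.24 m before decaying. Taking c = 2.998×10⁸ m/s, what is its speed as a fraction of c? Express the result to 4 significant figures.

0.7911c

Let x = d/(cτ) = 49.24 m / (2.998×10⁸ m/s × 1.270×10^-7 s) = 1.2933. Since d = βγcτ, x = βγ = β/√(1−β²).
Solving: β² = x²/(1+x²) = 1.67262/2.67262 = 0.625835, so β = 0.7911.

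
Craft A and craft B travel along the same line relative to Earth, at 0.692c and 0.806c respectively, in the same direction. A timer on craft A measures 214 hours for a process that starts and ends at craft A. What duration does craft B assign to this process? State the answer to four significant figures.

The velocity of craft A relative to craft B is (0.692 − 0.806)c / (1 − 0.692×0.806) = −0.25777c; relative speed 0.25777c.
At |u| = 0.25777c, γ = (1 − 0.0664454)^(−1/2) = 1.035.
The clock on craft A records proper time, so craft B measures Δt = γΔτ = 1.035 × 214 = 221.5 hours.

221.5 hours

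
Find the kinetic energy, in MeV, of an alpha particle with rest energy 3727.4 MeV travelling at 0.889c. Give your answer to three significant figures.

4410 MeV

β² = 0.790321, so γ = 1/√0.209679 = 2.1838.
Kinetic energy: K = (γ − 1)mc² = (2.1838 − 1) × 3727.4 MeV = 1.1838 × 3727.4 = 4410 MeV.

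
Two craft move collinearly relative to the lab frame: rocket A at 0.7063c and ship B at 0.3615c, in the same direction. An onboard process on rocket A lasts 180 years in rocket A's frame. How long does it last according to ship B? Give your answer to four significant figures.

203.1 years

Speed of rocket A in ship B's frame: u = (v_A − v_B)/(1 − v_A v_B/c²) = (0.7063 − 0.3615)/(1 − 0.7063×0.3615) = 0.3448/0.74467255 = 0.46302; |u| = 0.46302c.
At |u| = 0.46302c, γ = (1 − 0.214388)^(−1/2) = 1.1282.
The clock on rocket A records proper time, so ship B measures Δt = γΔτ = 1.1282 × 180 = 203.1 years.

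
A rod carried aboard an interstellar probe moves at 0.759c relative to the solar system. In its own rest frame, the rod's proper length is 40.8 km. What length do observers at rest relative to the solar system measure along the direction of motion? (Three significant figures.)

γ = 1/√(1 − β²) = 1/√(1 − 0.576081) = 1/√0.423919 = 1/0.651091 = 1.5359.
Length contraction: L = L₀/γ = 40.8/1.5359 = 26.6 km.

26.6 km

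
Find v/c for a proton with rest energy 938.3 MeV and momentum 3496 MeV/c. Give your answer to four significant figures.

0.9658

pc/(mc²) = 3496/938.3 = 3.7259 = βγ = β/√(1−β²).
So β² = x²/(1 + x²) with x = 3.7259: x² = 13.8823, β² = 13.8823/14.8823 = 0.932806, β = 0.9658.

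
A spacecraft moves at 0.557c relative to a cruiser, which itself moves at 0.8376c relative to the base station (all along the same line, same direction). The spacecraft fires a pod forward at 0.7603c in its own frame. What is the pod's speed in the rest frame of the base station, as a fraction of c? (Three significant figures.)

Compose velocities in two stages. Stage 1 (into S'): u₁ = (0.7603+0.557)/(1+0.7603×0.557) = 0.9254.
Stage 2 (into S): u = (0.9254+0.8376)/(1+0.9254×0.8376) = 0.99318, so the speed is 0.993c.

0.993c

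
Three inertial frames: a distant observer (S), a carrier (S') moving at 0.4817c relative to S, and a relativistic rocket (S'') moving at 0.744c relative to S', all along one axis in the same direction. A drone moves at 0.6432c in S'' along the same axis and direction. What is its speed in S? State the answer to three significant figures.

0.978c

Compose velocities in two stages. Stage 1 (into S'): u₁ = (0.6432+0.744)/(1+0.6432×0.744) = 0.93822.
Stage 2 (into S): u = (0.93822+0.4817)/(1+0.93822×0.4817) = 0.97795, so the speed is 0.978c.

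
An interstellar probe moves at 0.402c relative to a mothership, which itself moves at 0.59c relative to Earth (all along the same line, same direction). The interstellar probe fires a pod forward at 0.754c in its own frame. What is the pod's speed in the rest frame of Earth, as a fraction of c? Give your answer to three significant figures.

0.970c

Compose velocities in two stages. Stage 1 (into S'): u₁ = (0.754+0.402)/(1+0.754×0.402) = 0.88711.
Stage 2 (into S): u = (0.88711+0.59)/(1+0.88711×0.59) = 0.96962, so the speed is 0.970c.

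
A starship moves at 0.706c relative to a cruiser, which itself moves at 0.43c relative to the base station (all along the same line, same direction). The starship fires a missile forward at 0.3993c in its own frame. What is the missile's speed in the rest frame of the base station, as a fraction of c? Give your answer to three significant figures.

0.943c

Compose velocities in two stages. Stage 1 (into S'): u₁ = (0.3993+0.706)/(1+0.3993×0.706) = 0.86223.
Stage 2 (into S): u = (0.86223+0.43)/(1+0.86223×0.43) = 0.94271, so the speed is 0.943c.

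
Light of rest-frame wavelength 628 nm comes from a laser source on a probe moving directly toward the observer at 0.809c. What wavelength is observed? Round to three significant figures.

Relativistic Doppler for wavelength: λ_obs = λ_src · √((1−β)/(1+β)).
With β = 0.809: factor = √(0.191/1.809) = 0.32494.
λ_obs = 628 × 0.32494 = 204 nm.

204 nm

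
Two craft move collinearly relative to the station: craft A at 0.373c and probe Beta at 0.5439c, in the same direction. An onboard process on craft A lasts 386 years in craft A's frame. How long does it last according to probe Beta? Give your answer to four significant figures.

The velocity of craft A relative to probe Beta is (0.373 − 0.5439)c / (1 − 0.373×0.5439) = −0.2144c; relative speed 0.2144c.
At |u| = 0.2144c, γ = (1 − 0.0459674)^(−1/2) = 1.0238.
Craft A's interval is proper; time dilation gives Δt_B = γΔτ = 1.0238 × 386 years = 395.2 years.

395.2 years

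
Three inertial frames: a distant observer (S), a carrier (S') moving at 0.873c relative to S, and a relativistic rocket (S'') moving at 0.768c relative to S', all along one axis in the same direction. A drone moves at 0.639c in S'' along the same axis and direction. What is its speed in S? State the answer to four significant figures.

0.9961c

First combine the drone and relativistic rocket (S''→S'): u₁ = (0.639 + 0.768)/(1 + 0.639×0.768) = 1.407/1.490752 = 0.94382.
Then combine with the carrier (S'→S): u = (0.94382 + 0.873)/(1 + 0.94382×0.873) = 1.81682/1.82395486 = 0.99609.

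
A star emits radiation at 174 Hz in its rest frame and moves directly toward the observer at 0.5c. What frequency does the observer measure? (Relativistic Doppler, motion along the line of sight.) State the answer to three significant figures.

301 Hz

Relativistic Doppler (source moving toward): f_obs = f_src · √((1+β)/(1−β)).
With β = 0.5: factor = √(1.5/0.5) = 1.7321.
f_obs = 174 × 1.7321 = 301 Hz.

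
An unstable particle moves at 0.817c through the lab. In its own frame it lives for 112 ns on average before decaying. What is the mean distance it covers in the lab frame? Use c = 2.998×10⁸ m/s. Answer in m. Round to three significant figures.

β² = 0.667489, so γ = 1/√0.332511 = 1.7342.
Lab-frame lifetime: Δt = γτ = 1.7342 × 112 ns = 194.23 ns.
Distance: d = vΔt = 0.817 × 2.998×10⁸ m/s × 1.9423×10^-7 s = 47.6 m.

47.6 m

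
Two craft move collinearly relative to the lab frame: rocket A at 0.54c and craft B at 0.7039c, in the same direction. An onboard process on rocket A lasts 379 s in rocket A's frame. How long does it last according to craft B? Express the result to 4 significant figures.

393.0 s

The velocity of rocket A relative to craft B is (0.54 − 0.7039)c / (1 − 0.54×0.7039) = −0.2644c; relative speed 0.2644c.
γ for this relative speed: γ = 1/√(1 − 0.0699074) = 1.0369.
Rocket A's interval is proper; time dilation gives Δt_B = γΔτ = 1.0369 × 379 s = 393.0 s.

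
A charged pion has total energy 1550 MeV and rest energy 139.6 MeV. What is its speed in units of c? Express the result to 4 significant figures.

0.9959c

Total energy E = γmc² gives γ = 1550/139.6 = 11.103.
Hence β = √(1 − 1/γ²) = √(1 − 0.00811184) = √0.99188816 = 0.9959.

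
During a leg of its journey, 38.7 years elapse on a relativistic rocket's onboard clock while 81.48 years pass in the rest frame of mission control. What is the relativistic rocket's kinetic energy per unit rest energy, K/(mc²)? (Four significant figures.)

1.105

The time-dilation ratio gives γ = 81.48/38.7 = 2.10543.
K/(mc²) = γ − 1 = 2.10543 − 1 = 1.105.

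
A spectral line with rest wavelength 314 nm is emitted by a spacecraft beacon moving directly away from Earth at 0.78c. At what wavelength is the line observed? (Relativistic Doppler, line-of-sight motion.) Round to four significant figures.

893.2 nm

Relativistic Doppler for wavelength: λ_obs = λ_src · √((1+β)/(1−β)).
With β = 0.78: factor = √(1.78/0.22) = 2.8445.
λ_obs = 314 × 2.8445 = 893.2 nm.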